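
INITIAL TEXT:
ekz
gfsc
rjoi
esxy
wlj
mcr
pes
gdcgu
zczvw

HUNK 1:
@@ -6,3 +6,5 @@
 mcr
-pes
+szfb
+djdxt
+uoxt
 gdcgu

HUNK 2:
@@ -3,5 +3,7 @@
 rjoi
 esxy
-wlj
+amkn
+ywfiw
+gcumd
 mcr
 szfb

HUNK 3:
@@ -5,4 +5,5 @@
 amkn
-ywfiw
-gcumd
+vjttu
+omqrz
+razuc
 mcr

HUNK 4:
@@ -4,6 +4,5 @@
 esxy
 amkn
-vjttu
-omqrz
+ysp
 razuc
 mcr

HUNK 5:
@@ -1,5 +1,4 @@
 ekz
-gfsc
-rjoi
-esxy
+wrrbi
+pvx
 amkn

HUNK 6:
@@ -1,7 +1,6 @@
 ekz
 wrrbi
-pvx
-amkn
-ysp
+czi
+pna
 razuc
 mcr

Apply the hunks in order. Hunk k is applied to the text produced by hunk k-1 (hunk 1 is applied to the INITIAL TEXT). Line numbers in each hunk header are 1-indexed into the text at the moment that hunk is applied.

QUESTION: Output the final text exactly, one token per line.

Answer: ekz
wrrbi
czi
pna
razuc
mcr
szfb
djdxt
uoxt
gdcgu
zczvw

Derivation:
Hunk 1: at line 6 remove [pes] add [szfb,djdxt,uoxt] -> 11 lines: ekz gfsc rjoi esxy wlj mcr szfb djdxt uoxt gdcgu zczvw
Hunk 2: at line 3 remove [wlj] add [amkn,ywfiw,gcumd] -> 13 lines: ekz gfsc rjoi esxy amkn ywfiw gcumd mcr szfb djdxt uoxt gdcgu zczvw
Hunk 3: at line 5 remove [ywfiw,gcumd] add [vjttu,omqrz,razuc] -> 14 lines: ekz gfsc rjoi esxy amkn vjttu omqrz razuc mcr szfb djdxt uoxt gdcgu zczvw
Hunk 4: at line 4 remove [vjttu,omqrz] add [ysp] -> 13 lines: ekz gfsc rjoi esxy amkn ysp razuc mcr szfb djdxt uoxt gdcgu zczvw
Hunk 5: at line 1 remove [gfsc,rjoi,esxy] add [wrrbi,pvx] -> 12 lines: ekz wrrbi pvx amkn ysp razuc mcr szfb djdxt uoxt gdcgu zczvw
Hunk 6: at line 1 remove [pvx,amkn,ysp] add [czi,pna] -> 11 lines: ekz wrrbi czi pna razuc mcr szfb djdxt uoxt gdcgu zczvw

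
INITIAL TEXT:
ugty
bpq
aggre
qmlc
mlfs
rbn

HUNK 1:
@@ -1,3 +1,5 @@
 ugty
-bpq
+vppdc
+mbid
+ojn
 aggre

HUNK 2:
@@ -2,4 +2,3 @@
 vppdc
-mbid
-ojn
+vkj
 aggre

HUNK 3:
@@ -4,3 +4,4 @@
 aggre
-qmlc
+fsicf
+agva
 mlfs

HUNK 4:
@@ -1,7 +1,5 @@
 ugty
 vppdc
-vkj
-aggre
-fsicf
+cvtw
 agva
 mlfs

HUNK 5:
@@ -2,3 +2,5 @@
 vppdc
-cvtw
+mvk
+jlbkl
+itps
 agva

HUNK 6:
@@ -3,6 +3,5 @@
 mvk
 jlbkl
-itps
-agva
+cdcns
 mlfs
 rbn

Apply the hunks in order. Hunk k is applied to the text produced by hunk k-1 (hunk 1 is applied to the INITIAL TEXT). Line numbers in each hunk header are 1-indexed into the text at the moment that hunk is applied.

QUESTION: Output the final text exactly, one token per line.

Hunk 1: at line 1 remove [bpq] add [vppdc,mbid,ojn] -> 8 lines: ugty vppdc mbid ojn aggre qmlc mlfs rbn
Hunk 2: at line 2 remove [mbid,ojn] add [vkj] -> 7 lines: ugty vppdc vkj aggre qmlc mlfs rbn
Hunk 3: at line 4 remove [qmlc] add [fsicf,agva] -> 8 lines: ugty vppdc vkj aggre fsicf agva mlfs rbn
Hunk 4: at line 1 remove [vkj,aggre,fsicf] add [cvtw] -> 6 lines: ugty vppdc cvtw agva mlfs rbn
Hunk 5: at line 2 remove [cvtw] add [mvk,jlbkl,itps] -> 8 lines: ugty vppdc mvk jlbkl itps agva mlfs rbn
Hunk 6: at line 3 remove [itps,agva] add [cdcns] -> 7 lines: ugty vppdc mvk jlbkl cdcns mlfs rbn

Answer: ugty
vppdc
mvk
jlbkl
cdcns
mlfs
rbn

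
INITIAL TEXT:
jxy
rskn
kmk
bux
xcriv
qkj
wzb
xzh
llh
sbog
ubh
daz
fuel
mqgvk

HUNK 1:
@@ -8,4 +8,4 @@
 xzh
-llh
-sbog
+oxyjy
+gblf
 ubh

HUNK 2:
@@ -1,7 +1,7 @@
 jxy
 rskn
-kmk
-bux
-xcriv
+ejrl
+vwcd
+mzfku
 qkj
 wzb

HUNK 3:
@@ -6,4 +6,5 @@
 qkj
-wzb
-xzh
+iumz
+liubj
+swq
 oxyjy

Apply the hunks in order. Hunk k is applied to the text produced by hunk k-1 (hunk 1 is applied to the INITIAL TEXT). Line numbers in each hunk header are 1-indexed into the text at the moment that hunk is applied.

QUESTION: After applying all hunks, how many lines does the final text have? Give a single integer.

Hunk 1: at line 8 remove [llh,sbog] add [oxyjy,gblf] -> 14 lines: jxy rskn kmk bux xcriv qkj wzb xzh oxyjy gblf ubh daz fuel mqgvk
Hunk 2: at line 1 remove [kmk,bux,xcriv] add [ejrl,vwcd,mzfku] -> 14 lines: jxy rskn ejrl vwcd mzfku qkj wzb xzh oxyjy gblf ubh daz fuel mqgvk
Hunk 3: at line 6 remove [wzb,xzh] add [iumz,liubj,swq] -> 15 lines: jxy rskn ejrl vwcd mzfku qkj iumz liubj swq oxyjy gblf ubh daz fuel mqgvk
Final line count: 15

Answer: 15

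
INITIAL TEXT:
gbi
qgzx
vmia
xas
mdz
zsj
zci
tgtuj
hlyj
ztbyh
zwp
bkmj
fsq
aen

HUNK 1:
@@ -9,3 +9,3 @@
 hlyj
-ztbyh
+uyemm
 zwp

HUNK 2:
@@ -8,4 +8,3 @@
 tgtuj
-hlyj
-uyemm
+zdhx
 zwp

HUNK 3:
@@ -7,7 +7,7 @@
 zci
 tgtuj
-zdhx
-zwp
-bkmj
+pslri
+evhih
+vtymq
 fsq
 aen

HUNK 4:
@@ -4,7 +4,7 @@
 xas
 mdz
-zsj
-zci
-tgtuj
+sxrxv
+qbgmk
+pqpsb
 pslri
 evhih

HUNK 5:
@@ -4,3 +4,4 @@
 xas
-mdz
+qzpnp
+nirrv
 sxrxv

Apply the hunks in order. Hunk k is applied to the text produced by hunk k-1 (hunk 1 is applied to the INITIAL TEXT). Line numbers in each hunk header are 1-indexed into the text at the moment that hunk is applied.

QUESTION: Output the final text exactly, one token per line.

Answer: gbi
qgzx
vmia
xas
qzpnp
nirrv
sxrxv
qbgmk
pqpsb
pslri
evhih
vtymq
fsq
aen

Derivation:
Hunk 1: at line 9 remove [ztbyh] add [uyemm] -> 14 lines: gbi qgzx vmia xas mdz zsj zci tgtuj hlyj uyemm zwp bkmj fsq aen
Hunk 2: at line 8 remove [hlyj,uyemm] add [zdhx] -> 13 lines: gbi qgzx vmia xas mdz zsj zci tgtuj zdhx zwp bkmj fsq aen
Hunk 3: at line 7 remove [zdhx,zwp,bkmj] add [pslri,evhih,vtymq] -> 13 lines: gbi qgzx vmia xas mdz zsj zci tgtuj pslri evhih vtymq fsq aen
Hunk 4: at line 4 remove [zsj,zci,tgtuj] add [sxrxv,qbgmk,pqpsb] -> 13 lines: gbi qgzx vmia xas mdz sxrxv qbgmk pqpsb pslri evhih vtymq fsq aen
Hunk 5: at line 4 remove [mdz] add [qzpnp,nirrv] -> 14 lines: gbi qgzx vmia xas qzpnp nirrv sxrxv qbgmk pqpsb pslri evhih vtymq fsq aen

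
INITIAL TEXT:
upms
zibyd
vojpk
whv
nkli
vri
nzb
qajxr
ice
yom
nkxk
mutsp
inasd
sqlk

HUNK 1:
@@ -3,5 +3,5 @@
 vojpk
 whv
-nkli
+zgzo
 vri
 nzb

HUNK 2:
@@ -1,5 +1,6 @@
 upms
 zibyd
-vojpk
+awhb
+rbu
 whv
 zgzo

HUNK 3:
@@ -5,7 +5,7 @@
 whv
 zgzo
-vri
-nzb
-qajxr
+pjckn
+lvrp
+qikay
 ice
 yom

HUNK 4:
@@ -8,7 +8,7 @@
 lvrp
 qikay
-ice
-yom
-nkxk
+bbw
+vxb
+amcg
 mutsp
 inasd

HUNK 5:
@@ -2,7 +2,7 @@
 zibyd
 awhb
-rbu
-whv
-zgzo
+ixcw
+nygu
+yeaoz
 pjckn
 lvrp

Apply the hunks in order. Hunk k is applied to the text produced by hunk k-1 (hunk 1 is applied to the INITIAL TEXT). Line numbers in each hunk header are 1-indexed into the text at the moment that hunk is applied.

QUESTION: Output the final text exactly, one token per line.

Answer: upms
zibyd
awhb
ixcw
nygu
yeaoz
pjckn
lvrp
qikay
bbw
vxb
amcg
mutsp
inasd
sqlk

Derivation:
Hunk 1: at line 3 remove [nkli] add [zgzo] -> 14 lines: upms zibyd vojpk whv zgzo vri nzb qajxr ice yom nkxk mutsp inasd sqlk
Hunk 2: at line 1 remove [vojpk] add [awhb,rbu] -> 15 lines: upms zibyd awhb rbu whv zgzo vri nzb qajxr ice yom nkxk mutsp inasd sqlk
Hunk 3: at line 5 remove [vri,nzb,qajxr] add [pjckn,lvrp,qikay] -> 15 lines: upms zibyd awhb rbu whv zgzo pjckn lvrp qikay ice yom nkxk mutsp inasd sqlk
Hunk 4: at line 8 remove [ice,yom,nkxk] add [bbw,vxb,amcg] -> 15 lines: upms zibyd awhb rbu whv zgzo pjckn lvrp qikay bbw vxb amcg mutsp inasd sqlk
Hunk 5: at line 2 remove [rbu,whv,zgzo] add [ixcw,nygu,yeaoz] -> 15 lines: upms zibyd awhb ixcw nygu yeaoz pjckn lvrp qikay bbw vxb amcg mutsp inasd sqlk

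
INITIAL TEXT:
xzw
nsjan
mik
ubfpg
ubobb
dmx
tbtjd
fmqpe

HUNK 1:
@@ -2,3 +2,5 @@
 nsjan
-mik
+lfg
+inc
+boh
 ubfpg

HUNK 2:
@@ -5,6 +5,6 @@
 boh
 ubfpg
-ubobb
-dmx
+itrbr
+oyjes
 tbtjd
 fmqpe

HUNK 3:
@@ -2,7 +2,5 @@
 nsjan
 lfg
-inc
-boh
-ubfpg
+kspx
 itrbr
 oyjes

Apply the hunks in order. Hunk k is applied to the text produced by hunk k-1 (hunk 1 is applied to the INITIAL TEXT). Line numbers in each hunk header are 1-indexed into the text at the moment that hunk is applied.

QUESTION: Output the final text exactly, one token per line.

Hunk 1: at line 2 remove [mik] add [lfg,inc,boh] -> 10 lines: xzw nsjan lfg inc boh ubfpg ubobb dmx tbtjd fmqpe
Hunk 2: at line 5 remove [ubobb,dmx] add [itrbr,oyjes] -> 10 lines: xzw nsjan lfg inc boh ubfpg itrbr oyjes tbtjd fmqpe
Hunk 3: at line 2 remove [inc,boh,ubfpg] add [kspx] -> 8 lines: xzw nsjan lfg kspx itrbr oyjes tbtjd fmqpe

Answer: xzw
nsjan
lfg
kspx
itrbr
oyjes
tbtjd
fmqpe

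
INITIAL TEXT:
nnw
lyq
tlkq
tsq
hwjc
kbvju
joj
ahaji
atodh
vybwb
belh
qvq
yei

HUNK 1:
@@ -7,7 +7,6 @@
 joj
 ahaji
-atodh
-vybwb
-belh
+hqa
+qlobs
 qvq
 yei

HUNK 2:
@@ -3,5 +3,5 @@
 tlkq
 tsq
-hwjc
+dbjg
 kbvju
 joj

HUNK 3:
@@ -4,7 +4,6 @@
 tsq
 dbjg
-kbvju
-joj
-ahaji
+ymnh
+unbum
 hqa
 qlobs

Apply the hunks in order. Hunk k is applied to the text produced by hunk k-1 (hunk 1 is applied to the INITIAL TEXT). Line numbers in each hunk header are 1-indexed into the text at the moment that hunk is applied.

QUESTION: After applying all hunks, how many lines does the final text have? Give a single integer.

Hunk 1: at line 7 remove [atodh,vybwb,belh] add [hqa,qlobs] -> 12 lines: nnw lyq tlkq tsq hwjc kbvju joj ahaji hqa qlobs qvq yei
Hunk 2: at line 3 remove [hwjc] add [dbjg] -> 12 lines: nnw lyq tlkq tsq dbjg kbvju joj ahaji hqa qlobs qvq yei
Hunk 3: at line 4 remove [kbvju,joj,ahaji] add [ymnh,unbum] -> 11 lines: nnw lyq tlkq tsq dbjg ymnh unbum hqa qlobs qvq yei
Final line count: 11

Answer: 11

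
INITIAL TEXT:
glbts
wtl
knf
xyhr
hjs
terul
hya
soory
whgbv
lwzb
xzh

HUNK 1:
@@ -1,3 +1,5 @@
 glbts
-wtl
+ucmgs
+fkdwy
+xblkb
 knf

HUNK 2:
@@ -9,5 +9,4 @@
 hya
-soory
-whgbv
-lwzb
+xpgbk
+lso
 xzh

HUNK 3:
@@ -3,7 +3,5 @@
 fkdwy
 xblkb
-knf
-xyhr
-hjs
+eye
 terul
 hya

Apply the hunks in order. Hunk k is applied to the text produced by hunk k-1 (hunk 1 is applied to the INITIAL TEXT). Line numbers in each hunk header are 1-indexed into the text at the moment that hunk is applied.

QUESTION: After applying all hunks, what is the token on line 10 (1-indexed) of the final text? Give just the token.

Hunk 1: at line 1 remove [wtl] add [ucmgs,fkdwy,xblkb] -> 13 lines: glbts ucmgs fkdwy xblkb knf xyhr hjs terul hya soory whgbv lwzb xzh
Hunk 2: at line 9 remove [soory,whgbv,lwzb] add [xpgbk,lso] -> 12 lines: glbts ucmgs fkdwy xblkb knf xyhr hjs terul hya xpgbk lso xzh
Hunk 3: at line 3 remove [knf,xyhr,hjs] add [eye] -> 10 lines: glbts ucmgs fkdwy xblkb eye terul hya xpgbk lso xzh
Final line 10: xzh

Answer: xzh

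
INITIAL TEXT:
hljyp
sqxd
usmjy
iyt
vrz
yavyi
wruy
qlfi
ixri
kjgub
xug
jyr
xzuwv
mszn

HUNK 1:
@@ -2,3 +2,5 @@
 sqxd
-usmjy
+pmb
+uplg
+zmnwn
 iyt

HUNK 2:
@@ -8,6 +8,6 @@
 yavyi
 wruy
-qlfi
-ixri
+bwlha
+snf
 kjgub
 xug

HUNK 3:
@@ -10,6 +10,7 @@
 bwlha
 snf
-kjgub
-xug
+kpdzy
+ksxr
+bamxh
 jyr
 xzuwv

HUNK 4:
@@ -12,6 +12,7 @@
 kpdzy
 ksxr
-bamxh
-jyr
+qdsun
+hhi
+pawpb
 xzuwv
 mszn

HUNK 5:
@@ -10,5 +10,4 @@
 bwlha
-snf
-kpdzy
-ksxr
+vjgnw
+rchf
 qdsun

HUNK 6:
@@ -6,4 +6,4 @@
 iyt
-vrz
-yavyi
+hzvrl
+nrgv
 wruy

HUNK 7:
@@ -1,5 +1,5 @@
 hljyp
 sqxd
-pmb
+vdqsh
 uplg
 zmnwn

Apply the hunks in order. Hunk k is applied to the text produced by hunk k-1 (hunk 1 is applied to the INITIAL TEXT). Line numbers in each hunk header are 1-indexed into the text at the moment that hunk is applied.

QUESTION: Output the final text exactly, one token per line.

Hunk 1: at line 2 remove [usmjy] add [pmb,uplg,zmnwn] -> 16 lines: hljyp sqxd pmb uplg zmnwn iyt vrz yavyi wruy qlfi ixri kjgub xug jyr xzuwv mszn
Hunk 2: at line 8 remove [qlfi,ixri] add [bwlha,snf] -> 16 lines: hljyp sqxd pmb uplg zmnwn iyt vrz yavyi wruy bwlha snf kjgub xug jyr xzuwv mszn
Hunk 3: at line 10 remove [kjgub,xug] add [kpdzy,ksxr,bamxh] -> 17 lines: hljyp sqxd pmb uplg zmnwn iyt vrz yavyi wruy bwlha snf kpdzy ksxr bamxh jyr xzuwv mszn
Hunk 4: at line 12 remove [bamxh,jyr] add [qdsun,hhi,pawpb] -> 18 lines: hljyp sqxd pmb uplg zmnwn iyt vrz yavyi wruy bwlha snf kpdzy ksxr qdsun hhi pawpb xzuwv mszn
Hunk 5: at line 10 remove [snf,kpdzy,ksxr] add [vjgnw,rchf] -> 17 lines: hljyp sqxd pmb uplg zmnwn iyt vrz yavyi wruy bwlha vjgnw rchf qdsun hhi pawpb xzuwv mszn
Hunk 6: at line 6 remove [vrz,yavyi] add [hzvrl,nrgv] -> 17 lines: hljyp sqxd pmb uplg zmnwn iyt hzvrl nrgv wruy bwlha vjgnw rchf qdsun hhi pawpb xzuwv mszn
Hunk 7: at line 1 remove [pmb] add [vdqsh] -> 17 lines: hljyp sqxd vdqsh uplg zmnwn iyt hzvrl nrgv wruy bwlha vjgnw rchf qdsun hhi pawpb xzuwv mszn

Answer: hljyp
sqxd
vdqsh
uplg
zmnwn
iyt
hzvrl
nrgv
wruy
bwlha
vjgnw
rchf
qdsun
hhi
pawpb
xzuwv
mszn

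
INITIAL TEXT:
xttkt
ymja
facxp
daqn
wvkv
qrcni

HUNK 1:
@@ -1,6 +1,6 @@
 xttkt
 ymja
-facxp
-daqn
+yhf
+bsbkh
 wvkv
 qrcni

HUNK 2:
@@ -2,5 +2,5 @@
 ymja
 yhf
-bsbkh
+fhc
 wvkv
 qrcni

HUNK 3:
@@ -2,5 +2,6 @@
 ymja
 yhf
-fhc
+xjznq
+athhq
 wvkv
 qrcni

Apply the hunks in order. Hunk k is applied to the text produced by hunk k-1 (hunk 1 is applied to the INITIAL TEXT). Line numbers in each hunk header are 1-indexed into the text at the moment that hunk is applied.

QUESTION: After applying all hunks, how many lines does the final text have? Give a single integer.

Answer: 7

Derivation:
Hunk 1: at line 1 remove [facxp,daqn] add [yhf,bsbkh] -> 6 lines: xttkt ymja yhf bsbkh wvkv qrcni
Hunk 2: at line 2 remove [bsbkh] add [fhc] -> 6 lines: xttkt ymja yhf fhc wvkv qrcni
Hunk 3: at line 2 remove [fhc] add [xjznq,athhq] -> 7 lines: xttkt ymja yhf xjznq athhq wvkv qrcni
Final line count: 7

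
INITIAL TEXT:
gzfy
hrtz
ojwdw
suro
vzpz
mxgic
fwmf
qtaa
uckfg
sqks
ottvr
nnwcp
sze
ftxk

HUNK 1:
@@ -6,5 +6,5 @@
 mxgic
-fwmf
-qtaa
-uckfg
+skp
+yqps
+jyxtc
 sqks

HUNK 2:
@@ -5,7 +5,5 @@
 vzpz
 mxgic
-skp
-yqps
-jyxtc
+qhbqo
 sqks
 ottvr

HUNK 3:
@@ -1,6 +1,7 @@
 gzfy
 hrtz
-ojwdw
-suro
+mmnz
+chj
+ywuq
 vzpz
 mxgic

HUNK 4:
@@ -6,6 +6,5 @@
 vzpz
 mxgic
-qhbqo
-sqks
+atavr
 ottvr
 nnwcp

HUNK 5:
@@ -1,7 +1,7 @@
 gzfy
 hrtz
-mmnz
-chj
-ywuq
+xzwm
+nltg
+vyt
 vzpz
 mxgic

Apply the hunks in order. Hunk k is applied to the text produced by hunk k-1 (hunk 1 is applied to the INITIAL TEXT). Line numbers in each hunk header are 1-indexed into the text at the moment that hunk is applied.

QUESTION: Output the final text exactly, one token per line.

Answer: gzfy
hrtz
xzwm
nltg
vyt
vzpz
mxgic
atavr
ottvr
nnwcp
sze
ftxk

Derivation:
Hunk 1: at line 6 remove [fwmf,qtaa,uckfg] add [skp,yqps,jyxtc] -> 14 lines: gzfy hrtz ojwdw suro vzpz mxgic skp yqps jyxtc sqks ottvr nnwcp sze ftxk
Hunk 2: at line 5 remove [skp,yqps,jyxtc] add [qhbqo] -> 12 lines: gzfy hrtz ojwdw suro vzpz mxgic qhbqo sqks ottvr nnwcp sze ftxk
Hunk 3: at line 1 remove [ojwdw,suro] add [mmnz,chj,ywuq] -> 13 lines: gzfy hrtz mmnz chj ywuq vzpz mxgic qhbqo sqks ottvr nnwcp sze ftxk
Hunk 4: at line 6 remove [qhbqo,sqks] add [atavr] -> 12 lines: gzfy hrtz mmnz chj ywuq vzpz mxgic atavr ottvr nnwcp sze ftxk
Hunk 5: at line 1 remove [mmnz,chj,ywuq] add [xzwm,nltg,vyt] -> 12 lines: gzfy hrtz xzwm nltg vyt vzpz mxgic atavr ottvr nnwcp sze ftxk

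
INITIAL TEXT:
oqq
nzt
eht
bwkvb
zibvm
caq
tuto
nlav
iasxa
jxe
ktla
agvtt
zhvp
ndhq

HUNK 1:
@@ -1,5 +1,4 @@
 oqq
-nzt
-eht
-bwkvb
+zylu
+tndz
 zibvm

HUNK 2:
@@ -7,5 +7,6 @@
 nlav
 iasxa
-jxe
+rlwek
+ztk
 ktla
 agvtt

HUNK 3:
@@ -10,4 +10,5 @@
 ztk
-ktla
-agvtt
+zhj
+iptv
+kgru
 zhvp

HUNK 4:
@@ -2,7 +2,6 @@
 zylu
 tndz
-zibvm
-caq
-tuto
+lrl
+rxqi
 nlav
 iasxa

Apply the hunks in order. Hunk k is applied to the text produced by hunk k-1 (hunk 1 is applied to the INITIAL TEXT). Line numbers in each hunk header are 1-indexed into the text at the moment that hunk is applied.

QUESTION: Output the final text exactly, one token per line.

Answer: oqq
zylu
tndz
lrl
rxqi
nlav
iasxa
rlwek
ztk
zhj
iptv
kgru
zhvp
ndhq

Derivation:
Hunk 1: at line 1 remove [nzt,eht,bwkvb] add [zylu,tndz] -> 13 lines: oqq zylu tndz zibvm caq tuto nlav iasxa jxe ktla agvtt zhvp ndhq
Hunk 2: at line 7 remove [jxe] add [rlwek,ztk] -> 14 lines: oqq zylu tndz zibvm caq tuto nlav iasxa rlwek ztk ktla agvtt zhvp ndhq
Hunk 3: at line 10 remove [ktla,agvtt] add [zhj,iptv,kgru] -> 15 lines: oqq zylu tndz zibvm caq tuto nlav iasxa rlwek ztk zhj iptv kgru zhvp ndhq
Hunk 4: at line 2 remove [zibvm,caq,tuto] add [lrl,rxqi] -> 14 lines: oqq zylu tndz lrl rxqi nlav iasxa rlwek ztk zhj iptv kgru zhvp ndhq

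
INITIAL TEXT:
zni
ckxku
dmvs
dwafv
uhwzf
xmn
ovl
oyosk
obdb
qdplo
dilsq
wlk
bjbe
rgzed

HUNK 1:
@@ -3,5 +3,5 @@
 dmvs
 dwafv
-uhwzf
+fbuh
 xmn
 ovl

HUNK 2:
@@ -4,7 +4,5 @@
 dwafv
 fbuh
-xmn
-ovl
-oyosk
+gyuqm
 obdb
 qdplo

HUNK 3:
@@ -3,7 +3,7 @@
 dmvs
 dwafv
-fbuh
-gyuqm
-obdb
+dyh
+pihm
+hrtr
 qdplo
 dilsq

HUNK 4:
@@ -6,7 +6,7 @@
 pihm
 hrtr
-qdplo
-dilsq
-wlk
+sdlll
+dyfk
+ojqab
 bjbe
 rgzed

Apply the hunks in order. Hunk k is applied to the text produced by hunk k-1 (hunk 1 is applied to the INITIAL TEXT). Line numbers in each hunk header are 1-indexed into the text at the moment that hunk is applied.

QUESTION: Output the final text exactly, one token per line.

Answer: zni
ckxku
dmvs
dwafv
dyh
pihm
hrtr
sdlll
dyfk
ojqab
bjbe
rgzed

Derivation:
Hunk 1: at line 3 remove [uhwzf] add [fbuh] -> 14 lines: zni ckxku dmvs dwafv fbuh xmn ovl oyosk obdb qdplo dilsq wlk bjbe rgzed
Hunk 2: at line 4 remove [xmn,ovl,oyosk] add [gyuqm] -> 12 lines: zni ckxku dmvs dwafv fbuh gyuqm obdb qdplo dilsq wlk bjbe rgzed
Hunk 3: at line 3 remove [fbuh,gyuqm,obdb] add [dyh,pihm,hrtr] -> 12 lines: zni ckxku dmvs dwafv dyh pihm hrtr qdplo dilsq wlk bjbe rgzed
Hunk 4: at line 6 remove [qdplo,dilsq,wlk] add [sdlll,dyfk,ojqab] -> 12 lines: zni ckxku dmvs dwafv dyh pihm hrtr sdlll dyfk ojqab bjbe rgzed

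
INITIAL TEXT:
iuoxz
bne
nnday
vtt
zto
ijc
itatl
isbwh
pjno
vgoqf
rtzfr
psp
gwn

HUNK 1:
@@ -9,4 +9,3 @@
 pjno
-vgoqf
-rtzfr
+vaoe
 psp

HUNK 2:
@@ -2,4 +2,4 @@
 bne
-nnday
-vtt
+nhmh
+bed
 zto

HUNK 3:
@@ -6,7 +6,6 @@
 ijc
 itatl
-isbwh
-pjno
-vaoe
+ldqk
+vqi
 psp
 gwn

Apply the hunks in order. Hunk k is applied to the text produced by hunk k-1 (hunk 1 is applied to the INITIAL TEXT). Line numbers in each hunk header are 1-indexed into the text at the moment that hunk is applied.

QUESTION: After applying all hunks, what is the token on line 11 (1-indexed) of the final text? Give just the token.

Answer: gwn

Derivation:
Hunk 1: at line 9 remove [vgoqf,rtzfr] add [vaoe] -> 12 lines: iuoxz bne nnday vtt zto ijc itatl isbwh pjno vaoe psp gwn
Hunk 2: at line 2 remove [nnday,vtt] add [nhmh,bed] -> 12 lines: iuoxz bne nhmh bed zto ijc itatl isbwh pjno vaoe psp gwn
Hunk 3: at line 6 remove [isbwh,pjno,vaoe] add [ldqk,vqi] -> 11 lines: iuoxz bne nhmh bed zto ijc itatl ldqk vqi psp gwn
Final line 11: gwn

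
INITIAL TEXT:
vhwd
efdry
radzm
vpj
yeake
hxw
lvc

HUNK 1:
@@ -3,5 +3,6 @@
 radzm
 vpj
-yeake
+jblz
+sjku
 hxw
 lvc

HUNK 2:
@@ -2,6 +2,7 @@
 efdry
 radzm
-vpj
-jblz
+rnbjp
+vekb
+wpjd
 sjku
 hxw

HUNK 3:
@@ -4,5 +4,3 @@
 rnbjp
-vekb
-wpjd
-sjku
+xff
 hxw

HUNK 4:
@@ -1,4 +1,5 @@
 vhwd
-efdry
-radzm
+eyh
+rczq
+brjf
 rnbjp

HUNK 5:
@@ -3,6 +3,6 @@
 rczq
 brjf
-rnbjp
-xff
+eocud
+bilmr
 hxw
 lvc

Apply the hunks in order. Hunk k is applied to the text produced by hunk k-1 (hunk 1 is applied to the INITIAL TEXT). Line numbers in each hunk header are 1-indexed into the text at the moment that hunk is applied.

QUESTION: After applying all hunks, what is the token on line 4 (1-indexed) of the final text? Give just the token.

Answer: brjf

Derivation:
Hunk 1: at line 3 remove [yeake] add [jblz,sjku] -> 8 lines: vhwd efdry radzm vpj jblz sjku hxw lvc
Hunk 2: at line 2 remove [vpj,jblz] add [rnbjp,vekb,wpjd] -> 9 lines: vhwd efdry radzm rnbjp vekb wpjd sjku hxw lvc
Hunk 3: at line 4 remove [vekb,wpjd,sjku] add [xff] -> 7 lines: vhwd efdry radzm rnbjp xff hxw lvc
Hunk 4: at line 1 remove [efdry,radzm] add [eyh,rczq,brjf] -> 8 lines: vhwd eyh rczq brjf rnbjp xff hxw lvc
Hunk 5: at line 3 remove [rnbjp,xff] add [eocud,bilmr] -> 8 lines: vhwd eyh rczq brjf eocud bilmr hxw lvc
Final line 4: brjf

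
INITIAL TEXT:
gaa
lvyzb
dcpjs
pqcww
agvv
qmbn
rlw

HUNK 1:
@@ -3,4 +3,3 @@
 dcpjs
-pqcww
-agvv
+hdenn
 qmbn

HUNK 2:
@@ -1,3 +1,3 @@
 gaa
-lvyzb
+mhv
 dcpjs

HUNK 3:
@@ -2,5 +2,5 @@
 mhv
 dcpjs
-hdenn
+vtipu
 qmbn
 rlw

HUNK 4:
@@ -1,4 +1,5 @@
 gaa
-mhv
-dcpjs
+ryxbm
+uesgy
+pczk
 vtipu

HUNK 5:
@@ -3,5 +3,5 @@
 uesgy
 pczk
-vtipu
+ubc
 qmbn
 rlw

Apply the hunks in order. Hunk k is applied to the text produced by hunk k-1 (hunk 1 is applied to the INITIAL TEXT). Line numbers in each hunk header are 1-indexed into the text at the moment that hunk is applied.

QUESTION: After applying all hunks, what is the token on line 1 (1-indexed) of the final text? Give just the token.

Hunk 1: at line 3 remove [pqcww,agvv] add [hdenn] -> 6 lines: gaa lvyzb dcpjs hdenn qmbn rlw
Hunk 2: at line 1 remove [lvyzb] add [mhv] -> 6 lines: gaa mhv dcpjs hdenn qmbn rlw
Hunk 3: at line 2 remove [hdenn] add [vtipu] -> 6 lines: gaa mhv dcpjs vtipu qmbn rlw
Hunk 4: at line 1 remove [mhv,dcpjs] add [ryxbm,uesgy,pczk] -> 7 lines: gaa ryxbm uesgy pczk vtipu qmbn rlw
Hunk 5: at line 3 remove [vtipu] add [ubc] -> 7 lines: gaa ryxbm uesgy pczk ubc qmbn rlw
Final line 1: gaa

Answer: gaa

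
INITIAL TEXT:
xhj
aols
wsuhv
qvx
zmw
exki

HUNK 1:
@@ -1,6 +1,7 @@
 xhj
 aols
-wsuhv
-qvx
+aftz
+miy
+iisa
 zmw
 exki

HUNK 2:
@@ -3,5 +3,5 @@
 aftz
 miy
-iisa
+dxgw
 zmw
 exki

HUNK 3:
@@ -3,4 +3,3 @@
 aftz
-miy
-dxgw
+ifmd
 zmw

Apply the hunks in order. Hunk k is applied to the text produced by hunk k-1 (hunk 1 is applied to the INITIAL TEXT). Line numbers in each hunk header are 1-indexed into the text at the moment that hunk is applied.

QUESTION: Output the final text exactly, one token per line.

Hunk 1: at line 1 remove [wsuhv,qvx] add [aftz,miy,iisa] -> 7 lines: xhj aols aftz miy iisa zmw exki
Hunk 2: at line 3 remove [iisa] add [dxgw] -> 7 lines: xhj aols aftz miy dxgw zmw exki
Hunk 3: at line 3 remove [miy,dxgw] add [ifmd] -> 6 lines: xhj aols aftz ifmd zmw exki

Answer: xhj
aols
aftz
ifmd
zmw
exki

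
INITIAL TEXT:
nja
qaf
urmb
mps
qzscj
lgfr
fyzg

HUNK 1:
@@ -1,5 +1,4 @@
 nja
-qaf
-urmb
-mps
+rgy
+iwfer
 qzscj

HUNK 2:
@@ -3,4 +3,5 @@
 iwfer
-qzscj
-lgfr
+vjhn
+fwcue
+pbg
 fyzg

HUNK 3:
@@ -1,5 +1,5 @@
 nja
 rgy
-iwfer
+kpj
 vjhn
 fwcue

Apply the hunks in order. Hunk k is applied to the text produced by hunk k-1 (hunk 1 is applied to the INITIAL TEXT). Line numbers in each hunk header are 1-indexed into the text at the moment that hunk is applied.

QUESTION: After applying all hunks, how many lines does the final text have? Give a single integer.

Hunk 1: at line 1 remove [qaf,urmb,mps] add [rgy,iwfer] -> 6 lines: nja rgy iwfer qzscj lgfr fyzg
Hunk 2: at line 3 remove [qzscj,lgfr] add [vjhn,fwcue,pbg] -> 7 lines: nja rgy iwfer vjhn fwcue pbg fyzg
Hunk 3: at line 1 remove [iwfer] add [kpj] -> 7 lines: nja rgy kpj vjhn fwcue pbg fyzg
Final line count: 7

Answer: 7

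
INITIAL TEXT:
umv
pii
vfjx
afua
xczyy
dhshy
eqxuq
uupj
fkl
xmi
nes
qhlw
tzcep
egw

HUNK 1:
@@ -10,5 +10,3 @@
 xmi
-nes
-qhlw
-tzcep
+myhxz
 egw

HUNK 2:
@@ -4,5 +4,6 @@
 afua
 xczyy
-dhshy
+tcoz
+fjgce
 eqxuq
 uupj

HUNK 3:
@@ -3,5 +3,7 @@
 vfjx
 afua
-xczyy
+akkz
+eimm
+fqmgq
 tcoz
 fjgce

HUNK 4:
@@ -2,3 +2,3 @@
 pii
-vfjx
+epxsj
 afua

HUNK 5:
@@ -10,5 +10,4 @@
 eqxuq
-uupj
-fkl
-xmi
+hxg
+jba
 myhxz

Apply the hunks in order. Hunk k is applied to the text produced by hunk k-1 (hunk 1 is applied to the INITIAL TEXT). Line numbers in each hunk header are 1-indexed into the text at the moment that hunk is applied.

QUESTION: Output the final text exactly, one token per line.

Hunk 1: at line 10 remove [nes,qhlw,tzcep] add [myhxz] -> 12 lines: umv pii vfjx afua xczyy dhshy eqxuq uupj fkl xmi myhxz egw
Hunk 2: at line 4 remove [dhshy] add [tcoz,fjgce] -> 13 lines: umv pii vfjx afua xczyy tcoz fjgce eqxuq uupj fkl xmi myhxz egw
Hunk 3: at line 3 remove [xczyy] add [akkz,eimm,fqmgq] -> 15 lines: umv pii vfjx afua akkz eimm fqmgq tcoz fjgce eqxuq uupj fkl xmi myhxz egw
Hunk 4: at line 2 remove [vfjx] add [epxsj] -> 15 lines: umv pii epxsj afua akkz eimm fqmgq tcoz fjgce eqxuq uupj fkl xmi myhxz egw
Hunk 5: at line 10 remove [uupj,fkl,xmi] add [hxg,jba] -> 14 lines: umv pii epxsj afua akkz eimm fqmgq tcoz fjgce eqxuq hxg jba myhxz egw

Answer: umv
pii
epxsj
afua
akkz
eimm
fqmgq
tcoz
fjgce
eqxuq
hxg
jba
myhxz
egw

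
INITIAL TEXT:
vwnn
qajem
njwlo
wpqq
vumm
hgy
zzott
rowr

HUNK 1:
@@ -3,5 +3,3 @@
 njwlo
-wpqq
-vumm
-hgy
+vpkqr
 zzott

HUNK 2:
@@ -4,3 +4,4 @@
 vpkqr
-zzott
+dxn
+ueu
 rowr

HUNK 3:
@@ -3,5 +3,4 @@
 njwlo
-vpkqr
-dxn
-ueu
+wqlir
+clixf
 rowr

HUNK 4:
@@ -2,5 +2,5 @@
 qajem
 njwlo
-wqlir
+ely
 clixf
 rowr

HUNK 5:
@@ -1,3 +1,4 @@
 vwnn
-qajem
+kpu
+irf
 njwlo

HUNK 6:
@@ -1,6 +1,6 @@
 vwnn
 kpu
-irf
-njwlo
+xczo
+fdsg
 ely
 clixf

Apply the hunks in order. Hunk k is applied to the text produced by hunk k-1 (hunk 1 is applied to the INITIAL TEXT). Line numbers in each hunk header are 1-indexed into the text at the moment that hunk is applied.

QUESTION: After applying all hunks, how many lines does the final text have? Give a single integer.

Hunk 1: at line 3 remove [wpqq,vumm,hgy] add [vpkqr] -> 6 lines: vwnn qajem njwlo vpkqr zzott rowr
Hunk 2: at line 4 remove [zzott] add [dxn,ueu] -> 7 lines: vwnn qajem njwlo vpkqr dxn ueu rowr
Hunk 3: at line 3 remove [vpkqr,dxn,ueu] add [wqlir,clixf] -> 6 lines: vwnn qajem njwlo wqlir clixf rowr
Hunk 4: at line 2 remove [wqlir] add [ely] -> 6 lines: vwnn qajem njwlo ely clixf rowr
Hunk 5: at line 1 remove [qajem] add [kpu,irf] -> 7 lines: vwnn kpu irf njwlo ely clixf rowr
Hunk 6: at line 1 remove [irf,njwlo] add [xczo,fdsg] -> 7 lines: vwnn kpu xczo fdsg ely clixf rowr
Final line count: 7

Answer: 7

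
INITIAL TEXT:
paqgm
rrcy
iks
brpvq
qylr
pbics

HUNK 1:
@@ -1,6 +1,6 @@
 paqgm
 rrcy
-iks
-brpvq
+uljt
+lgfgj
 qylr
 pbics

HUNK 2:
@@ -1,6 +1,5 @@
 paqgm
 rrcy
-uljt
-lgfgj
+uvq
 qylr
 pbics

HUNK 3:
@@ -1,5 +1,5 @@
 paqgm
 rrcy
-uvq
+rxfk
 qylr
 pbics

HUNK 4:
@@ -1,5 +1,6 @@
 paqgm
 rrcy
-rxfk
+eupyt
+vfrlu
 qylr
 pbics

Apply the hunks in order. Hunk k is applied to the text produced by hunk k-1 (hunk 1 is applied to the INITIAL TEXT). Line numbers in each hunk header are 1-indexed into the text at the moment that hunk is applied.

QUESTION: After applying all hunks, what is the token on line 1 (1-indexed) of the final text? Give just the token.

Hunk 1: at line 1 remove [iks,brpvq] add [uljt,lgfgj] -> 6 lines: paqgm rrcy uljt lgfgj qylr pbics
Hunk 2: at line 1 remove [uljt,lgfgj] add [uvq] -> 5 lines: paqgm rrcy uvq qylr pbics
Hunk 3: at line 1 remove [uvq] add [rxfk] -> 5 lines: paqgm rrcy rxfk qylr pbics
Hunk 4: at line 1 remove [rxfk] add [eupyt,vfrlu] -> 6 lines: paqgm rrcy eupyt vfrlu qylr pbics
Final line 1: paqgm

Answer: paqgm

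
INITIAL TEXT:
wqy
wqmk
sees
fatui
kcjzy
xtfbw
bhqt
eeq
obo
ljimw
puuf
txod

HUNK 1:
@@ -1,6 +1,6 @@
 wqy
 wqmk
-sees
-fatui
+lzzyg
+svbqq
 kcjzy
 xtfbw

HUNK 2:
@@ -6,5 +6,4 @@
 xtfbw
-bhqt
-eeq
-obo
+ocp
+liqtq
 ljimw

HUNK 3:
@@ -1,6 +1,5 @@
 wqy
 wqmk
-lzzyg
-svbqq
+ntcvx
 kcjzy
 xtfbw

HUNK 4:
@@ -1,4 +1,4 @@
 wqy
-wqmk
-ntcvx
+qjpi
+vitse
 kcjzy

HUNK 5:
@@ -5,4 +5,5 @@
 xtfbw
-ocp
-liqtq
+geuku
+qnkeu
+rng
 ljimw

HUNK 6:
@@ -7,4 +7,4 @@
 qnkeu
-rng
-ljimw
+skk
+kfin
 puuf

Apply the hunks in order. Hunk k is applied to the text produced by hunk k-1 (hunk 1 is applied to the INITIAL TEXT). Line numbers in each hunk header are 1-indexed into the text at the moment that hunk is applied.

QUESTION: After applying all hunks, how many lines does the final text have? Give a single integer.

Hunk 1: at line 1 remove [sees,fatui] add [lzzyg,svbqq] -> 12 lines: wqy wqmk lzzyg svbqq kcjzy xtfbw bhqt eeq obo ljimw puuf txod
Hunk 2: at line 6 remove [bhqt,eeq,obo] add [ocp,liqtq] -> 11 lines: wqy wqmk lzzyg svbqq kcjzy xtfbw ocp liqtq ljimw puuf txod
Hunk 3: at line 1 remove [lzzyg,svbqq] add [ntcvx] -> 10 lines: wqy wqmk ntcvx kcjzy xtfbw ocp liqtq ljimw puuf txod
Hunk 4: at line 1 remove [wqmk,ntcvx] add [qjpi,vitse] -> 10 lines: wqy qjpi vitse kcjzy xtfbw ocp liqtq ljimw puuf txod
Hunk 5: at line 5 remove [ocp,liqtq] add [geuku,qnkeu,rng] -> 11 lines: wqy qjpi vitse kcjzy xtfbw geuku qnkeu rng ljimw puuf txod
Hunk 6: at line 7 remove [rng,ljimw] add [skk,kfin] -> 11 lines: wqy qjpi vitse kcjzy xtfbw geuku qnkeu skk kfin puuf txod
Final line count: 11

Answer: 11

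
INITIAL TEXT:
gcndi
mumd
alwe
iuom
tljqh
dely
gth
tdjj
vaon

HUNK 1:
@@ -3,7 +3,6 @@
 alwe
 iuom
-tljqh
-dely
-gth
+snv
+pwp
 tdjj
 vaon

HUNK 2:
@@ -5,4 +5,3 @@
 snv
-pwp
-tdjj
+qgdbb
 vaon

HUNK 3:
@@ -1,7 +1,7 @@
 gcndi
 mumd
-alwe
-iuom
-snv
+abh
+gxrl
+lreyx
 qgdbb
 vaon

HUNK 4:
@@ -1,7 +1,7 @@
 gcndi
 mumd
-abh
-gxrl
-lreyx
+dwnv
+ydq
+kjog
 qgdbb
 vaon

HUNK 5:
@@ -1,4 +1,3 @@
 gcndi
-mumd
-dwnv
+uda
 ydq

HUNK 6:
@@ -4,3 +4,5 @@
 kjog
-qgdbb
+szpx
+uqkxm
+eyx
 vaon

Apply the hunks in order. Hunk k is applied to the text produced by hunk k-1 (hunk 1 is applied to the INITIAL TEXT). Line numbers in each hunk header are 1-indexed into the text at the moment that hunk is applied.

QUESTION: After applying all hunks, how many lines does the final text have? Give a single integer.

Hunk 1: at line 3 remove [tljqh,dely,gth] add [snv,pwp] -> 8 lines: gcndi mumd alwe iuom snv pwp tdjj vaon
Hunk 2: at line 5 remove [pwp,tdjj] add [qgdbb] -> 7 lines: gcndi mumd alwe iuom snv qgdbb vaon
Hunk 3: at line 1 remove [alwe,iuom,snv] add [abh,gxrl,lreyx] -> 7 lines: gcndi mumd abh gxrl lreyx qgdbb vaon
Hunk 4: at line 1 remove [abh,gxrl,lreyx] add [dwnv,ydq,kjog] -> 7 lines: gcndi mumd dwnv ydq kjog qgdbb vaon
Hunk 5: at line 1 remove [mumd,dwnv] add [uda] -> 6 lines: gcndi uda ydq kjog qgdbb vaon
Hunk 6: at line 4 remove [qgdbb] add [szpx,uqkxm,eyx] -> 8 lines: gcndi uda ydq kjog szpx uqkxm eyx vaon
Final line count: 8

Answer: 8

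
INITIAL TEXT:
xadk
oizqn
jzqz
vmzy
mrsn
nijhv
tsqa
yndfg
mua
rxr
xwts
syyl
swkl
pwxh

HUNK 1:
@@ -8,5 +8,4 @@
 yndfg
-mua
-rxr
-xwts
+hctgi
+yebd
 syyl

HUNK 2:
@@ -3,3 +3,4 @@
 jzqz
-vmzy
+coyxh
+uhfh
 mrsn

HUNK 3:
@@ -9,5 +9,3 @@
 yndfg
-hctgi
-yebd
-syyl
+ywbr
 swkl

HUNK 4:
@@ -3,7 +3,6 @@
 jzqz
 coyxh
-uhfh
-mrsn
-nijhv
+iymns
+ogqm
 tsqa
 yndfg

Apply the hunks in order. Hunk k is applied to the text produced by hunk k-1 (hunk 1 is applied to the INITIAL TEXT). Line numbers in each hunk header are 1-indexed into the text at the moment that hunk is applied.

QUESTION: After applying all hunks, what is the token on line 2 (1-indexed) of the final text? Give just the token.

Answer: oizqn

Derivation:
Hunk 1: at line 8 remove [mua,rxr,xwts] add [hctgi,yebd] -> 13 lines: xadk oizqn jzqz vmzy mrsn nijhv tsqa yndfg hctgi yebd syyl swkl pwxh
Hunk 2: at line 3 remove [vmzy] add [coyxh,uhfh] -> 14 lines: xadk oizqn jzqz coyxh uhfh mrsn nijhv tsqa yndfg hctgi yebd syyl swkl pwxh
Hunk 3: at line 9 remove [hctgi,yebd,syyl] add [ywbr] -> 12 lines: xadk oizqn jzqz coyxh uhfh mrsn nijhv tsqa yndfg ywbr swkl pwxh
Hunk 4: at line 3 remove [uhfh,mrsn,nijhv] add [iymns,ogqm] -> 11 lines: xadk oizqn jzqz coyxh iymns ogqm tsqa yndfg ywbr swkl pwxh
Final line 2: oizqn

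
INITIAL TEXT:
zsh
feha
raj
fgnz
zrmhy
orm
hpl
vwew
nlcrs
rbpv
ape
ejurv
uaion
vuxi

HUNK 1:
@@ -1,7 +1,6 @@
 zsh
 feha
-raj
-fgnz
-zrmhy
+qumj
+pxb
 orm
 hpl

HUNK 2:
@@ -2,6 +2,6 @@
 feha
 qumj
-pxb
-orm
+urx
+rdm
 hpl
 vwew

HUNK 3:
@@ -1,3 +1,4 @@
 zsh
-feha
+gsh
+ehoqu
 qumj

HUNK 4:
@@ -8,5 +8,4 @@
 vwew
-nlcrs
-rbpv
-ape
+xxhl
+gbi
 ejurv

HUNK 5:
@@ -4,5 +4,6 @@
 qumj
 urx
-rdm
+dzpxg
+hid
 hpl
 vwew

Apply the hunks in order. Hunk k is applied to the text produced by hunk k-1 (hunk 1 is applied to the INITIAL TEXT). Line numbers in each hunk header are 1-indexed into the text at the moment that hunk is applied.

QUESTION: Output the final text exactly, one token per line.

Hunk 1: at line 1 remove [raj,fgnz,zrmhy] add [qumj,pxb] -> 13 lines: zsh feha qumj pxb orm hpl vwew nlcrs rbpv ape ejurv uaion vuxi
Hunk 2: at line 2 remove [pxb,orm] add [urx,rdm] -> 13 lines: zsh feha qumj urx rdm hpl vwew nlcrs rbpv ape ejurv uaion vuxi
Hunk 3: at line 1 remove [feha] add [gsh,ehoqu] -> 14 lines: zsh gsh ehoqu qumj urx rdm hpl vwew nlcrs rbpv ape ejurv uaion vuxi
Hunk 4: at line 8 remove [nlcrs,rbpv,ape] add [xxhl,gbi] -> 13 lines: zsh gsh ehoqu qumj urx rdm hpl vwew xxhl gbi ejurv uaion vuxi
Hunk 5: at line 4 remove [rdm] add [dzpxg,hid] -> 14 lines: zsh gsh ehoqu qumj urx dzpxg hid hpl vwew xxhl gbi ejurv uaion vuxi

Answer: zsh
gsh
ehoqu
qumj
urx
dzpxg
hid
hpl
vwew
xxhl
gbi
ejurv
uaion
vuxi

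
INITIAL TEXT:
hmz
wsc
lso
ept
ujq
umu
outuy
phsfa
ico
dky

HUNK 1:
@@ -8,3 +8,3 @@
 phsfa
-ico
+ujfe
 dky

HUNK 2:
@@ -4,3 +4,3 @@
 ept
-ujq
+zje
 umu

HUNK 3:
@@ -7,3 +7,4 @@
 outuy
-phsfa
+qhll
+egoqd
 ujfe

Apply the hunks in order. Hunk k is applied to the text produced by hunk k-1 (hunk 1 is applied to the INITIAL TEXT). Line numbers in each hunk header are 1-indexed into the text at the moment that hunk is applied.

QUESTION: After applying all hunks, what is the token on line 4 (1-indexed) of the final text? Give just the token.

Hunk 1: at line 8 remove [ico] add [ujfe] -> 10 lines: hmz wsc lso ept ujq umu outuy phsfa ujfe dky
Hunk 2: at line 4 remove [ujq] add [zje] -> 10 lines: hmz wsc lso ept zje umu outuy phsfa ujfe dky
Hunk 3: at line 7 remove [phsfa] add [qhll,egoqd] -> 11 lines: hmz wsc lso ept zje umu outuy qhll egoqd ujfe dky
Final line 4: ept

Answer: ept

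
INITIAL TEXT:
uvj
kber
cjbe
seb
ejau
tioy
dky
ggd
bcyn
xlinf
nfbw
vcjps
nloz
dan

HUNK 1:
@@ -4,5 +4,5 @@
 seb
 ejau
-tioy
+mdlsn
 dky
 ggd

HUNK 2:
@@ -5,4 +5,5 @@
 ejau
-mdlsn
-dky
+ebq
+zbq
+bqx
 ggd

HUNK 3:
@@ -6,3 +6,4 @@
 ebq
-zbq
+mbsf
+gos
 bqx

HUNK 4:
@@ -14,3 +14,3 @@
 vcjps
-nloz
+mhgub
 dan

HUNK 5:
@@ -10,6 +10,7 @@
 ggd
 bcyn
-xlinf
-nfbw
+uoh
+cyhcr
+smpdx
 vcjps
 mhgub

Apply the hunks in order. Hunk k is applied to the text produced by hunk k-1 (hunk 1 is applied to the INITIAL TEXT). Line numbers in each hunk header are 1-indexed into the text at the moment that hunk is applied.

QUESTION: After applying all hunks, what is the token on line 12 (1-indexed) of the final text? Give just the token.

Answer: uoh

Derivation:
Hunk 1: at line 4 remove [tioy] add [mdlsn] -> 14 lines: uvj kber cjbe seb ejau mdlsn dky ggd bcyn xlinf nfbw vcjps nloz dan
Hunk 2: at line 5 remove [mdlsn,dky] add [ebq,zbq,bqx] -> 15 lines: uvj kber cjbe seb ejau ebq zbq bqx ggd bcyn xlinf nfbw vcjps nloz dan
Hunk 3: at line 6 remove [zbq] add [mbsf,gos] -> 16 lines: uvj kber cjbe seb ejau ebq mbsf gos bqx ggd bcyn xlinf nfbw vcjps nloz dan
Hunk 4: at line 14 remove [nloz] add [mhgub] -> 16 lines: uvj kber cjbe seb ejau ebq mbsf gos bqx ggd bcyn xlinf nfbw vcjps mhgub dan
Hunk 5: at line 10 remove [xlinf,nfbw] add [uoh,cyhcr,smpdx] -> 17 lines: uvj kber cjbe seb ejau ebq mbsf gos bqx ggd bcyn uoh cyhcr smpdx vcjps mhgub dan
Final line 12: uoh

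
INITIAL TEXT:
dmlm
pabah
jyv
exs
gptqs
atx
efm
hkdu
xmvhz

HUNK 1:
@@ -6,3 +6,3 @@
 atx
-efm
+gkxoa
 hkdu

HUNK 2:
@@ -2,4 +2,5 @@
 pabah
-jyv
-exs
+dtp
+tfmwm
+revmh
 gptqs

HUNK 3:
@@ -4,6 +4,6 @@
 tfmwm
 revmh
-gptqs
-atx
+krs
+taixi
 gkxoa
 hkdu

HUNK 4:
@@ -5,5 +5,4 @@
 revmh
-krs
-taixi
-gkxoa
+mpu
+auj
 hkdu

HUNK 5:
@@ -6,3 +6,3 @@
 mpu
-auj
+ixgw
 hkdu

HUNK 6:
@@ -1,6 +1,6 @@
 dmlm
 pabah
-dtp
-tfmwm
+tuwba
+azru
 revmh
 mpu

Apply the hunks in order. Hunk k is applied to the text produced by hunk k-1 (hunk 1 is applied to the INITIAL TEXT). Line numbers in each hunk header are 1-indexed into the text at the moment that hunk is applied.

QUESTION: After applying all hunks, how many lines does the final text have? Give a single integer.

Answer: 9

Derivation:
Hunk 1: at line 6 remove [efm] add [gkxoa] -> 9 lines: dmlm pabah jyv exs gptqs atx gkxoa hkdu xmvhz
Hunk 2: at line 2 remove [jyv,exs] add [dtp,tfmwm,revmh] -> 10 lines: dmlm pabah dtp tfmwm revmh gptqs atx gkxoa hkdu xmvhz
Hunk 3: at line 4 remove [gptqs,atx] add [krs,taixi] -> 10 lines: dmlm pabah dtp tfmwm revmh krs taixi gkxoa hkdu xmvhz
Hunk 4: at line 5 remove [krs,taixi,gkxoa] add [mpu,auj] -> 9 lines: dmlm pabah dtp tfmwm revmh mpu auj hkdu xmvhz
Hunk 5: at line 6 remove [auj] add [ixgw] -> 9 lines: dmlm pabah dtp tfmwm revmh mpu ixgw hkdu xmvhz
Hunk 6: at line 1 remove [dtp,tfmwm] add [tuwba,azru] -> 9 lines: dmlm pabah tuwba azru revmh mpu ixgw hkdu xmvhz
Final line count: 9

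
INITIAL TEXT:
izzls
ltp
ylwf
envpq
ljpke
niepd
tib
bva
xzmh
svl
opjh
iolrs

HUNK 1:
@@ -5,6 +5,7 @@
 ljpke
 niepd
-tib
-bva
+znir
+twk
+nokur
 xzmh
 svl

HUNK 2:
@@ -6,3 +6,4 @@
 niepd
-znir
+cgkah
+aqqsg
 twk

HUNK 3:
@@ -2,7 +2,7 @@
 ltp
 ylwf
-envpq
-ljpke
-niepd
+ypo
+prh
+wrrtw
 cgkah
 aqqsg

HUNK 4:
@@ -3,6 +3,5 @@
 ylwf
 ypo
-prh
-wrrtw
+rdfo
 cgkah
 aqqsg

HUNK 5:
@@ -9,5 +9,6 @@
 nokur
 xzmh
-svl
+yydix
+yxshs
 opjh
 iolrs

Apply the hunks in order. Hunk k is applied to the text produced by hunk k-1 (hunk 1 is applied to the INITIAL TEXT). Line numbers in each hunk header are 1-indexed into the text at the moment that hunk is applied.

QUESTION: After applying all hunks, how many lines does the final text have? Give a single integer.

Answer: 14

Derivation:
Hunk 1: at line 5 remove [tib,bva] add [znir,twk,nokur] -> 13 lines: izzls ltp ylwf envpq ljpke niepd znir twk nokur xzmh svl opjh iolrs
Hunk 2: at line 6 remove [znir] add [cgkah,aqqsg] -> 14 lines: izzls ltp ylwf envpq ljpke niepd cgkah aqqsg twk nokur xzmh svl opjh iolrs
Hunk 3: at line 2 remove [envpq,ljpke,niepd] add [ypo,prh,wrrtw] -> 14 lines: izzls ltp ylwf ypo prh wrrtw cgkah aqqsg twk nokur xzmh svl opjh iolrs
Hunk 4: at line 3 remove [prh,wrrtw] add [rdfo] -> 13 lines: izzls ltp ylwf ypo rdfo cgkah aqqsg twk nokur xzmh svl opjh iolrs
Hunk 5: at line 9 remove [svl] add [yydix,yxshs] -> 14 lines: izzls ltp ylwf ypo rdfo cgkah aqqsg twk nokur xzmh yydix yxshs opjh iolrs
Final line count: 14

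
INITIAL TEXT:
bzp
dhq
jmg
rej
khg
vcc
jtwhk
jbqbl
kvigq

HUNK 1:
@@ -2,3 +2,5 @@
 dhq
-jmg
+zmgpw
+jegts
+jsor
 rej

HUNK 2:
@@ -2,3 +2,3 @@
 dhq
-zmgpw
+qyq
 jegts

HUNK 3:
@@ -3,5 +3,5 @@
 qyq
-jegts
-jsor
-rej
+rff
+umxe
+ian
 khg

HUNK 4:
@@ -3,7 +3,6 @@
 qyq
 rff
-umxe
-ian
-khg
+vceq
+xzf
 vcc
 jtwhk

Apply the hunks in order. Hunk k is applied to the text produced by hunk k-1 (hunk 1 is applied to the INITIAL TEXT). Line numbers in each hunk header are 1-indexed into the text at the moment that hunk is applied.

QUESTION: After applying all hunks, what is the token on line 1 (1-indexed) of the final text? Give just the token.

Hunk 1: at line 2 remove [jmg] add [zmgpw,jegts,jsor] -> 11 lines: bzp dhq zmgpw jegts jsor rej khg vcc jtwhk jbqbl kvigq
Hunk 2: at line 2 remove [zmgpw] add [qyq] -> 11 lines: bzp dhq qyq jegts jsor rej khg vcc jtwhk jbqbl kvigq
Hunk 3: at line 3 remove [jegts,jsor,rej] add [rff,umxe,ian] -> 11 lines: bzp dhq qyq rff umxe ian khg vcc jtwhk jbqbl kvigq
Hunk 4: at line 3 remove [umxe,ian,khg] add [vceq,xzf] -> 10 lines: bzp dhq qyq rff vceq xzf vcc jtwhk jbqbl kvigq
Final line 1: bzp

Answer: bzp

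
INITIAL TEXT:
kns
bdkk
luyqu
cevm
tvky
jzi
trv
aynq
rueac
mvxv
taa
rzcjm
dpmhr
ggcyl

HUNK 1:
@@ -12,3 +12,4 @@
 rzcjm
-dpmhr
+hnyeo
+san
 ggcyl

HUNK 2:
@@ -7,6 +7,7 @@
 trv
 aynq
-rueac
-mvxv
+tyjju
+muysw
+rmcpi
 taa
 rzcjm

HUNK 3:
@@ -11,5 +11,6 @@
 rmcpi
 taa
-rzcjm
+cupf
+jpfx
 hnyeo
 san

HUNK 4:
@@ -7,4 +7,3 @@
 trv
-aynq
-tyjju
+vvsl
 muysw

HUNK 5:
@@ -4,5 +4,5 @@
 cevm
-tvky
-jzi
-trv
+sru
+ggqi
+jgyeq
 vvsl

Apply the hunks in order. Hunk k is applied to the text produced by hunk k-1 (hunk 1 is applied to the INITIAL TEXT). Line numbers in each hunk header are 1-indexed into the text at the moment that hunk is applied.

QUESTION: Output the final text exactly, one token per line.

Answer: kns
bdkk
luyqu
cevm
sru
ggqi
jgyeq
vvsl
muysw
rmcpi
taa
cupf
jpfx
hnyeo
san
ggcyl

Derivation:
Hunk 1: at line 12 remove [dpmhr] add [hnyeo,san] -> 15 lines: kns bdkk luyqu cevm tvky jzi trv aynq rueac mvxv taa rzcjm hnyeo san ggcyl
Hunk 2: at line 7 remove [rueac,mvxv] add [tyjju,muysw,rmcpi] -> 16 lines: kns bdkk luyqu cevm tvky jzi trv aynq tyjju muysw rmcpi taa rzcjm hnyeo san ggcyl
Hunk 3: at line 11 remove [rzcjm] add [cupf,jpfx] -> 17 lines: kns bdkk luyqu cevm tvky jzi trv aynq tyjju muysw rmcpi taa cupf jpfx hnyeo san ggcyl
Hunk 4: at line 7 remove [aynq,tyjju] add [vvsl] -> 16 lines: kns bdkk luyqu cevm tvky jzi trv vvsl muysw rmcpi taa cupf jpfx hnyeo san ggcyl
Hunk 5: at line 4 remove [tvky,jzi,trv] add [sru,ggqi,jgyeq] -> 16 lines: kns bdkk luyqu cevm sru ggqi jgyeq vvsl muysw rmcpi taa cupf jpfx hnyeo san ggcyl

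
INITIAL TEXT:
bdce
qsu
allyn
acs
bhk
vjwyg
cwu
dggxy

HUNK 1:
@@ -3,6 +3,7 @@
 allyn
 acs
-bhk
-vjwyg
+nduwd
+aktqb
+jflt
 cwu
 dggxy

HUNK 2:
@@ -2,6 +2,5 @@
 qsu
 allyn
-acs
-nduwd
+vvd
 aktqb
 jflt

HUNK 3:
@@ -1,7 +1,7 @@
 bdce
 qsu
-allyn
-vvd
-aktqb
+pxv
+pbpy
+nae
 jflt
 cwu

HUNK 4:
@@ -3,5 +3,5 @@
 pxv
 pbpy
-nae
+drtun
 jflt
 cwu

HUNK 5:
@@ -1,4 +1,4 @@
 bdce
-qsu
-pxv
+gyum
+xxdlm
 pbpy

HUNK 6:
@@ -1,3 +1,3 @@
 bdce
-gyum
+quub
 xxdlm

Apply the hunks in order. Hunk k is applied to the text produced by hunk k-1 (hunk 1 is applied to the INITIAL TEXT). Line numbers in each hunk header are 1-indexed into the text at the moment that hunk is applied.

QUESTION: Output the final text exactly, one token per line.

Hunk 1: at line 3 remove [bhk,vjwyg] add [nduwd,aktqb,jflt] -> 9 lines: bdce qsu allyn acs nduwd aktqb jflt cwu dggxy
Hunk 2: at line 2 remove [acs,nduwd] add [vvd] -> 8 lines: bdce qsu allyn vvd aktqb jflt cwu dggxy
Hunk 3: at line 1 remove [allyn,vvd,aktqb] add [pxv,pbpy,nae] -> 8 lines: bdce qsu pxv pbpy nae jflt cwu dggxy
Hunk 4: at line 3 remove [nae] add [drtun] -> 8 lines: bdce qsu pxv pbpy drtun jflt cwu dggxy
Hunk 5: at line 1 remove [qsu,pxv] add [gyum,xxdlm] -> 8 lines: bdce gyum xxdlm pbpy drtun jflt cwu dggxy
Hunk 6: at line 1 remove [gyum] add [quub] -> 8 lines: bdce quub xxdlm pbpy drtun jflt cwu dggxy

Answer: bdce
quub
xxdlm
pbpy
drtun
jflt
cwu
dggxy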